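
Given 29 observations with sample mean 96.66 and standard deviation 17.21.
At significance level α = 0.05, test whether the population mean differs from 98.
One-sample t-test:
H₀: μ = 98
H₁: μ ≠ 98
df = n - 1 = 28
t = (x̄ - μ₀) / (s/√n) = (96.66 - 98) / (17.21/√29) = -0.419
p-value = 0.6782

Since p-value > α = 0.05, we fail to reject H₀.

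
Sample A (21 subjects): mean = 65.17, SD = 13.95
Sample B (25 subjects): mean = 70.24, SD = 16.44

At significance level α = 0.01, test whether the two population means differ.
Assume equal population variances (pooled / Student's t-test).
Student's two-sample t-test (equal variances):
H₀: μ₁ = μ₂
H₁: μ₁ ≠ μ₂
df = n₁ + n₂ - 2 = 44
Pooled variance s_p² = [(n₁-1)s₁² + (n₂-1)s₂²] / (n₁ + n₂ - 2) = [(20)(13.95²) + (24)(16.44²)] / 44 = 235.8776
SE = √(s_p²(1/n₁ + 1/n₂)) = √(235.8776 × (1/21 + 1/25)) = 4.5461
t = (x̄₁ - x̄₂) / SE = (65.17 - 70.24) / 4.5461 = -5.07 / 4.5461 = -1.115
p-value = 0.2708

Since p-value > α = 0.01, we fail to reject H₀.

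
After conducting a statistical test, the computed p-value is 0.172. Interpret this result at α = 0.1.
Since p = 0.172 > α = 0.1, fail to reject H₀.
There is insufficient evidence to reject the null hypothesis; the result is not statistically significant at the 0.1 level.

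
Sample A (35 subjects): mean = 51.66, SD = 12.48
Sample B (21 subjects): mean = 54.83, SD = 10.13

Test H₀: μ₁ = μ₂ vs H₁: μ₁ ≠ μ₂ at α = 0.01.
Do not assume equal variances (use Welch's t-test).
Welch's two-sample t-test:
H₀: μ₁ = μ₂
H₁: μ₁ ≠ μ₂
s₁²/n₁ = 12.48²/35 = 4.4500,  s₂²/n₂ = 10.13²/21 = 4.8865
SE = √(s₁²/n₁ + s₂²/n₂) = √(4.4500 + 4.8865) = 3.0556
df (Welch-Satterthwaite) = (s₁²/n₁ + s₂²/n₂)² / [(s₁²/n₁)²/(n₁-1) + (s₂²/n₂)²/(n₂-1)] ≈ 49.07
t = (x̄₁ - x̄₂) / SE = (51.66 - 54.83) / 3.0556 = -3.17 / 3.0556 = -1.037
p-value = 0.3046

Since p-value > α = 0.01, we fail to reject H₀.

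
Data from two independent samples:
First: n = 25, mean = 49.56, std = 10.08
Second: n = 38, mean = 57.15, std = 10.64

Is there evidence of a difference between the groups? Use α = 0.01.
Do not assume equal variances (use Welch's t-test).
Welch's two-sample t-test:
H₀: μ₁ = μ₂
H₁: μ₁ ≠ μ₂
s₁²/n₁ = 10.08²/25 = 4.0643,  s₂²/n₂ = 10.64²/38 = 2.9792
SE = √(s₁²/n₁ + s₂²/n₂) = √(4.0643 + 2.9792) = 2.6540
df (Welch-Satterthwaite) = (s₁²/n₁ + s₂²/n₂)² / [(s₁²/n₁)²/(n₁-1) + (s₂²/n₂)²/(n₂-1)] ≈ 53.45
t = (x̄₁ - x̄₂) / SE = (49.56 - 57.15) / 2.6540 = -7.59 / 2.6540 = -2.860
p-value = 0.0060

Since p-value < α = 0.01, we reject H₀.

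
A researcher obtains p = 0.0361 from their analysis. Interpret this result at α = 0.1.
Since p = 0.0361 < α = 0.1, reject H₀.
There is sufficient evidence to reject the null hypothesis; the result is statistically significant at the 0.1 level.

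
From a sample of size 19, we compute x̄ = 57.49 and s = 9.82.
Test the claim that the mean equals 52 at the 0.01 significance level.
One-sample t-test:
H₀: μ = 52
H₁: μ ≠ 52
df = n - 1 = 18
t = (x̄ - μ₀) / (s/√n) = (57.49 - 52) / (9.82/√19) = 2.437
p-value = 0.0254

Since p-value > α = 0.01, we fail to reject H₀.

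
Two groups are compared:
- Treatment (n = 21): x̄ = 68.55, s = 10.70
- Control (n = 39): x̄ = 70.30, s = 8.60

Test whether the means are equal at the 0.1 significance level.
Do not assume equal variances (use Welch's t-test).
Welch's two-sample t-test:
H₀: μ₁ = μ₂
H₁: μ₁ ≠ μ₂
s₁²/n₁ = 10.70²/21 = 5.4519,  s₂²/n₂ = 8.60²/39 = 1.8964
SE = √(s₁²/n₁ + s₂²/n₂) = √(5.4519 + 1.8964) = 2.7108
df (Welch-Satterthwaite) = (s₁²/n₁ + s₂²/n₂)² / [(s₁²/n₁)²/(n₁-1) + (s₂²/n₂)²/(n₂-1)] ≈ 34.16
t = (x̄₁ - x̄₂) / SE = (68.55 - 70.30) / 2.7108 = -1.75 / 2.7108 = -0.646
p-value = 0.5229

Since p-value > α = 0.1, we fail to reject H₀.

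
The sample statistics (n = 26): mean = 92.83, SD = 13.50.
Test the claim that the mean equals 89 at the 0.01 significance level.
One-sample t-test:
H₀: μ = 89
H₁: μ ≠ 89
df = n - 1 = 25
t = (x̄ - μ₀) / (s/√n) = (92.83 - 89) / (13.50/√26) = 1.447
p-value = 0.1604

Since p-value > α = 0.01, we fail to reject H₀.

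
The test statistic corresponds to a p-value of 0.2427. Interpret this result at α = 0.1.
Since p = 0.2427 > α = 0.1, fail to reject H₀.
There is insufficient evidence to reject the null hypothesis; the result is not statistically significant at the 0.1 level.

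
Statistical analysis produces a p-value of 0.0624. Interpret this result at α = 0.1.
Since p = 0.0624 < α = 0.1, reject H₀.
There is sufficient evidence to reject the null hypothesis; the result is statistically significant at the 0.1 level.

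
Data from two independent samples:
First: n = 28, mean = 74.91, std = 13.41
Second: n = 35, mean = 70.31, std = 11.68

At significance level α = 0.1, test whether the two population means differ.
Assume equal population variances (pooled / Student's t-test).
Student's two-sample t-test (equal variances):
H₀: μ₁ = μ₂
H₁: μ₁ ≠ μ₂
df = n₁ + n₂ - 2 = 61
Pooled variance s_p² = [(n₁-1)s₁² + (n₂-1)s₂²] / (n₁ + n₂ - 2) = [(27)(13.41²) + (34)(11.68²)] / 61 = 155.6348
SE = √(s_p²(1/n₁ + 1/n₂)) = √(155.6348 × (1/28 + 1/35)) = 3.1631
t = (x̄₁ - x̄₂) / SE = (74.91 - 70.31) / 3.1631 = 4.60 / 3.1631 = 1.454
p-value = 0.1510

Since p-value > α = 0.1, we fail to reject H₀.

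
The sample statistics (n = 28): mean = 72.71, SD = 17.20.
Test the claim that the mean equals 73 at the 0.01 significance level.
One-sample t-test:
H₀: μ = 73
H₁: μ ≠ 73
df = n - 1 = 27
t = (x̄ - μ₀) / (s/√n) = (72.71 - 73) / (17.20/√28) = -0.089
p-value = 0.9296

Since p-value > α = 0.01, we fail to reject H₀.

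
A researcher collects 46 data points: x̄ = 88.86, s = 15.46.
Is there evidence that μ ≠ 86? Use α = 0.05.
One-sample t-test:
H₀: μ = 86
H₁: μ ≠ 86
df = n - 1 = 45
t = (x̄ - μ₀) / (s/√n) = (88.86 - 86) / (15.46/√46) = 1.255
p-value = 0.2161

Since p-value > α = 0.05, we fail to reject H₀.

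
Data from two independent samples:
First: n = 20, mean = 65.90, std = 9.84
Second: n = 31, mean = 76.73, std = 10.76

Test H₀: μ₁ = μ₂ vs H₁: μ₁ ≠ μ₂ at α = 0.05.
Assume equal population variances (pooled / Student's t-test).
Student's two-sample t-test (equal variances):
H₀: μ₁ = μ₂
H₁: μ₁ ≠ μ₂
df = n₁ + n₂ - 2 = 49
Pooled variance s_p² = [(n₁-1)s₁² + (n₂-1)s₂²] / (n₁ + n₂ - 2) = [(19)(9.84²) + (30)(10.76²)] / 49 = 108.4289
SE = √(s_p²(1/n₁ + 1/n₂)) = √(108.4289 × (1/20 + 1/31)) = 2.9865
t = (x̄₁ - x̄₂) / SE = (65.90 - 76.73) / 2.9865 = -10.83 / 2.9865 = -3.626
p-value = 0.0007

Since p-value < α = 0.05, we reject H₀.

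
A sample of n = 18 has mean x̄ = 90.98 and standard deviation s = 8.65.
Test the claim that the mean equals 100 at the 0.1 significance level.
One-sample t-test:
H₀: μ = 100
H₁: μ ≠ 100
df = n - 1 = 17
t = (x̄ - μ₀) / (s/√n) = (90.98 - 100) / (8.65/√18) = -4.424
p-value = 0.0004

Since p-value < α = 0.1, we reject H₀.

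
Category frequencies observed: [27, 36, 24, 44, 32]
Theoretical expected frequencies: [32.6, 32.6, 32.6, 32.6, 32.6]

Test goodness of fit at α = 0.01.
Chi-square goodness of fit test:
H₀: observed counts match expected distribution
H₁: observed counts differ from expected distribution
df = k - 1 = 4
χ² = Σ(O - E)²/E
   = (27 - 32.6)²/32.6 + (36 - 32.6)²/32.6 + (24 - 32.6)²/32.6 + (44 - 32.6)²/32.6 + (32 - 32.6)²/32.6
   = 0.962 + 0.355 + 2.269 + 3.987 + 0.011
   = 7.58
p-value = 0.1081

Since p-value > α = 0.01, we fail to reject H₀.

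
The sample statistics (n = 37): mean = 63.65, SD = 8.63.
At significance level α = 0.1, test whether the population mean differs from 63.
One-sample t-test:
H₀: μ = 63
H₁: μ ≠ 63
df = n - 1 = 36
t = (x̄ - μ₀) / (s/√n) = (63.65 - 63) / (8.63/√37) = 0.458
p-value = 0.6496

Since p-value > α = 0.1, we fail to reject H₀.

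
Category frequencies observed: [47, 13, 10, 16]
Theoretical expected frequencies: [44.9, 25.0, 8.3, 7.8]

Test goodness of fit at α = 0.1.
Chi-square goodness of fit test:
H₀: observed counts match expected distribution
H₁: observed counts differ from expected distribution
df = k - 1 = 3
χ² = Σ(O - E)²/E
   = (47 - 44.9)²/44.9 + (13 - 25.0)²/25.0 + (10 - 8.3)²/8.3 + (16 - 7.8)²/7.8
   = 0.098 + 5.760 + 0.348 + 8.621
   = 14.83
p-value = 0.0020

Since p-value < α = 0.1, we reject H₀.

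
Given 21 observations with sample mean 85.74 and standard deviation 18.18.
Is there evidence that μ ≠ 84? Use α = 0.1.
One-sample t-test:
H₀: μ = 84
H₁: μ ≠ 84
df = n - 1 = 20
t = (x̄ - μ₀) / (s/√n) = (85.74 - 84) / (18.18/√21) = 0.439
p-value = 0.6657

Since p-value > α = 0.1, we fail to reject H₀.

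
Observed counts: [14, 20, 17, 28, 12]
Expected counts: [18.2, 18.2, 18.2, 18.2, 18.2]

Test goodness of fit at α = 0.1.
Chi-square goodness of fit test:
H₀: observed counts match expected distribution
H₁: observed counts differ from expected distribution
df = k - 1 = 4
χ² = Σ(O - E)²/E
   = (14 - 18.2)²/18.2 + (20 - 18.2)²/18.2 + (17 - 18.2)²/18.2 + (28 - 18.2)²/18.2 + (12 - 18.2)²/18.2
   = 0.969 + 0.178 + 0.079 + 5.277 + 2.112
   = 8.62
p-value = 0.0715

Since p-value < α = 0.1, we reject H₀.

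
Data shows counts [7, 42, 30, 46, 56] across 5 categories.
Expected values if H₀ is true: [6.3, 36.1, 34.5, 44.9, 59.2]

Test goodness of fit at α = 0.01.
Chi-square goodness of fit test:
H₀: observed counts match expected distribution
H₁: observed counts differ from expected distribution
df = k - 1 = 4
χ² = Σ(O - E)²/E
   = (7 - 6.3)²/6.3 + (42 - 36.1)²/36.1 + (30 - 34.5)²/34.5 + (46 - 44.9)²/44.9 + (56 - 59.2)²/59.2
   = 0.078 + 0.964 + 0.587 + 0.027 + 0.173
   = 1.83
p-value = 0.7672

Since p-value > α = 0.01, we fail to reject H₀.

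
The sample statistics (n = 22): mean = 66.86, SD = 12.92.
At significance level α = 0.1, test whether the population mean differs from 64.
One-sample t-test:
H₀: μ = 64
H₁: μ ≠ 64
df = n - 1 = 21
t = (x̄ - μ₀) / (s/√n) = (66.86 - 64) / (12.92/√22) = 1.038
p-value = 0.3109

Since p-value > α = 0.1, we fail to reject H₀.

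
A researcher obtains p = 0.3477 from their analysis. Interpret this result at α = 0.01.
Since p = 0.3477 > α = 0.01, fail to reject H₀.
There is insufficient evidence to reject the null hypothesis; the result is not statistically significant at the 0.01 level.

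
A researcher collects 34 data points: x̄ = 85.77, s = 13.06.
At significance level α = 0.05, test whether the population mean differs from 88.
One-sample t-test:
H₀: μ = 88
H₁: μ ≠ 88
df = n - 1 = 33
t = (x̄ - μ₀) / (s/√n) = (85.77 - 88) / (13.06/√34) = -0.996
p-value = 0.3267

Since p-value > α = 0.05, we fail to reject H₀.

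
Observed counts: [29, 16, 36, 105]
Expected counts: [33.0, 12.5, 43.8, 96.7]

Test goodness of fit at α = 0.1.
Chi-square goodness of fit test:
H₀: observed counts match expected distribution
H₁: observed counts differ from expected distribution
df = k - 1 = 3
χ² = Σ(O - E)²/E
   = (29 - 33.0)²/33.0 + (16 - 12.5)²/12.5 + (36 - 43.8)²/43.8 + (105 - 96.7)²/96.7
   = 0.485 + 0.980 + 1.389 + 0.712
   = 3.57
p-value = 0.3123

Since p-value > α = 0.1, we fail to reject H₀.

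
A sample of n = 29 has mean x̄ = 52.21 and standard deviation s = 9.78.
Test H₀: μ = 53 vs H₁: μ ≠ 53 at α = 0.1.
One-sample t-test:
H₀: μ = 53
H₁: μ ≠ 53
df = n - 1 = 28
t = (x̄ - μ₀) / (s/√n) = (52.21 - 53) / (9.78/√29) = -0.435
p-value = 0.6669

Since p-value > α = 0.1, we fail to reject H₀.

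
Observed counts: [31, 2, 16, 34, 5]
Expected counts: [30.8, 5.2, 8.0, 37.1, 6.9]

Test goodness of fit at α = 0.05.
Chi-square goodness of fit test:
H₀: observed counts match expected distribution
H₁: observed counts differ from expected distribution
df = k - 1 = 4
χ² = Σ(O - E)²/E
   = (31 - 30.8)²/30.8 + (2 - 5.2)²/5.2 + (16 - 8.0)²/8.0 + (34 - 37.1)²/37.1 + (5 - 6.9)²/6.9
   = 0.001 + 1.969 + 8.000 + 0.259 + 0.523
   = 10.75
p-value = 0.0295

Since p-value < α = 0.05, we reject H₀.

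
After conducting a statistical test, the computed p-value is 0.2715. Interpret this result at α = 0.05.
Since p = 0.2715 > α = 0.05, fail to reject H₀.
There is insufficient evidence to reject the null hypothesis; the result is not statistically significant at the 0.05 level.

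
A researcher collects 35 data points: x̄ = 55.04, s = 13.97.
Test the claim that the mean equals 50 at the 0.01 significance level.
One-sample t-test:
H₀: μ = 50
H₁: μ ≠ 50
df = n - 1 = 34
t = (x̄ - μ₀) / (s/√n) = (55.04 - 50) / (13.97/√35) = 2.134
p-value = 0.0401

Since p-value > α = 0.01, we fail to reject H₀.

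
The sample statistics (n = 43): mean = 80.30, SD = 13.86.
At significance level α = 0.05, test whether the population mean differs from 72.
One-sample t-test:
H₀: μ = 72
H₁: μ ≠ 72
df = n - 1 = 42
t = (x̄ - μ₀) / (s/√n) = (80.30 - 72) / (13.86/√43) = 3.927
p-value = 0.0003

Since p-value < α = 0.05, we reject H₀.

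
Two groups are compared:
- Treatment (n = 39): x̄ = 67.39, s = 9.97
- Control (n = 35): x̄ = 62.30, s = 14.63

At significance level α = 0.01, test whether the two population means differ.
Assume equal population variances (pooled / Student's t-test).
Student's two-sample t-test (equal variances):
H₀: μ₁ = μ₂
H₁: μ₁ ≠ μ₂
df = n₁ + n₂ - 2 = 72
Pooled variance s_p² = [(n₁-1)s₁² + (n₂-1)s₂²] / (n₁ + n₂ - 2) = [(38)(9.97²) + (34)(14.63²)] / 72 = 153.5346
SE = √(s_p²(1/n₁ + 1/n₂)) = √(153.5346 × (1/39 + 1/35)) = 2.8850
t = (x̄₁ - x̄₂) / SE = (67.39 - 62.30) / 2.8850 = 5.09 / 2.8850 = 1.764
p-value = 0.0819

Since p-value > α = 0.01, we fail to reject H₀.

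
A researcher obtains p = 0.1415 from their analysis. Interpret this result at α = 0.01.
Since p = 0.1415 > α = 0.01, fail to reject H₀.
There is insufficient evidence to reject the null hypothesis; the result is not statistically significant at the 0.01 level.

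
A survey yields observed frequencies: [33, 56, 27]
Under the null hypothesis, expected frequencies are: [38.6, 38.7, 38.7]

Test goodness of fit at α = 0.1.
Chi-square goodness of fit test:
H₀: observed counts match expected distribution
H₁: observed counts differ from expected distribution
df = k - 1 = 2
χ² = Σ(O - E)²/E
   = (33 - 38.6)²/38.6 + (56 - 38.7)²/38.7 + (27 - 38.7)²/38.7
   = 0.812 + 7.734 + 3.537
   = 12.08
p-value = 0.0024

Since p-value < α = 0.1, we reject H₀.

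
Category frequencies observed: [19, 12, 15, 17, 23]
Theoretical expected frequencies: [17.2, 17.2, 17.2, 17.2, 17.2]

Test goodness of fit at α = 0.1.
Chi-square goodness of fit test:
H₀: observed counts match expected distribution
H₁: observed counts differ from expected distribution
df = k - 1 = 4
χ² = Σ(O - E)²/E
   = (19 - 17.2)²/17.2 + (12 - 17.2)²/17.2 + (15 - 17.2)²/17.2 + (17 - 17.2)²/17.2 + (23 - 17.2)²/17.2
   = 0.188 + 1.572 + 0.281 + 0.002 + 1.956
   = 4.00
p-value = 0.4060

Since p-value > α = 0.1, we fail to reject H₀.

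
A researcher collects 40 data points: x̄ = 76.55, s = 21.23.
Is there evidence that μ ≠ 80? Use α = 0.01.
One-sample t-test:
H₀: μ = 80
H₁: μ ≠ 80
df = n - 1 = 39
t = (x̄ - μ₀) / (s/√n) = (76.55 - 80) / (21.23/√40) = -1.028
p-value = 0.3104

Since p-value > α = 0.01, we fail to reject H₀.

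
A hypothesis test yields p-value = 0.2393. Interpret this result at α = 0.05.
Since p = 0.2393 > α = 0.05, fail to reject H₀.
There is insufficient evidence to reject the null hypothesis; the result is not statistically significant at the 0.05 level.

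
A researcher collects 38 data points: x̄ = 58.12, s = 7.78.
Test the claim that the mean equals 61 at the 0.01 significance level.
One-sample t-test:
H₀: μ = 61
H₁: μ ≠ 61
df = n - 1 = 37
t = (x̄ - μ₀) / (s/√n) = (58.12 - 61) / (7.78/√38) = -2.282
p-value = 0.0283

Since p-value > α = 0.01, we fail to reject H₀.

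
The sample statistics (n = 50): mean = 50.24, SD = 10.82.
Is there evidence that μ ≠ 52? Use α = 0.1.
One-sample t-test:
H₀: μ = 52
H₁: μ ≠ 52
df = n - 1 = 49
t = (x̄ - μ₀) / (s/√n) = (50.24 - 52) / (10.82/√50) = -1.150
p-value = 0.2556

Since p-value > α = 0.1, we fail to reject H₀.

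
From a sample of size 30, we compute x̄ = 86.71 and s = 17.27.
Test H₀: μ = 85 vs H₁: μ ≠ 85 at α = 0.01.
One-sample t-test:
H₀: μ = 85
H₁: μ ≠ 85
df = n - 1 = 29
t = (x̄ - μ₀) / (s/√n) = (86.71 - 85) / (17.27/√30) = 0.542
p-value = 0.5917

Since p-value > α = 0.01, we fail to reject H₀.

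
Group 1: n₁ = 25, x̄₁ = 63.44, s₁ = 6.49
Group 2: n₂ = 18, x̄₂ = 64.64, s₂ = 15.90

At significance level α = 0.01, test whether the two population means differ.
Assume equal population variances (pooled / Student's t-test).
Student's two-sample t-test (equal variances):
H₀: μ₁ = μ₂
H₁: μ₁ ≠ μ₂
df = n₁ + n₂ - 2 = 41
Pooled variance s_p² = [(n₁-1)s₁² + (n₂-1)s₂²] / (n₁ + n₂ - 2) = [(24)(6.49²) + (17)(15.90²)] / 41 = 129.4793
SE = √(s_p²(1/n₁ + 1/n₂)) = √(129.4793 × (1/25 + 1/18)) = 3.5175
t = (x̄₁ - x̄₂) / SE = (63.44 - 64.64) / 3.5175 = -1.20 / 3.5175 = -0.341
p-value = 0.7347

Since p-value > α = 0.01, we fail to reject H₀.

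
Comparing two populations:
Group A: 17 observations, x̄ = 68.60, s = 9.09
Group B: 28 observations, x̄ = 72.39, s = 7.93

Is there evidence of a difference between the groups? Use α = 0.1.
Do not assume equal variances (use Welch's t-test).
Welch's two-sample t-test:
H₀: μ₁ = μ₂
H₁: μ₁ ≠ μ₂
s₁²/n₁ = 9.09²/17 = 4.8605,  s₂²/n₂ = 7.93²/28 = 2.2459
SE = √(s₁²/n₁ + s₂²/n₂) = √(4.8605 + 2.2459) = 2.6658
df (Welch-Satterthwaite) = (s₁²/n₁ + s₂²/n₂)² / [(s₁²/n₁)²/(n₁-1) + (s₂²/n₂)²/(n₂-1)] ≈ 30.36
t = (x̄₁ - x̄₂) / SE = (68.60 - 72.39) / 2.6658 = -3.79 / 2.6658 = -1.422
p-value = 0.1653

Since p-value > α = 0.1, we fail to reject H₀.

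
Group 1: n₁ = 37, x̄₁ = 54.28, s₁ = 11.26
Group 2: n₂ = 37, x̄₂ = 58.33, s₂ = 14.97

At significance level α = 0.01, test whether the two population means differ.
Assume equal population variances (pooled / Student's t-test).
Student's two-sample t-test (equal variances):
H₀: μ₁ = μ₂
H₁: μ₁ ≠ μ₂
df = n₁ + n₂ - 2 = 72
Pooled variance s_p² = [(n₁-1)s₁² + (n₂-1)s₂²] / (n₁ + n₂ - 2) = [(36)(11.26²) + (36)(14.97²)] / 72 = 175.4443
SE = √(s_p²(1/n₁ + 1/n₂)) = √(175.4443 × (1/37 + 1/37)) = 3.0795
t = (x̄₁ - x̄₂) / SE = (54.28 - 58.33) / 3.0795 = -4.05 / 3.0795 = -1.315
p-value = 0.1926

Since p-value > α = 0.01, we fail to reject H₀.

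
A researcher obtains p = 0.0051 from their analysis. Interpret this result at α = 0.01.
Since p = 0.0051 < α = 0.01, reject H₀.
There is sufficient evidence to reject the null hypothesis; the result is statistically significant at the 0.01 level.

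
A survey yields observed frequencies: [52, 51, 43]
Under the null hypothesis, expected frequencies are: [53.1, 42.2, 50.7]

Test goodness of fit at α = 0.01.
Chi-square goodness of fit test:
H₀: observed counts match expected distribution
H₁: observed counts differ from expected distribution
df = k - 1 = 2
χ² = Σ(O - E)²/E
   = (52 - 53.1)²/53.1 + (51 - 42.2)²/42.2 + (43 - 50.7)²/50.7
   = 0.023 + 1.835 + 1.169
   = 3.03
p-value = 0.2201

Since p-value > α = 0.01, we fail to reject H₀.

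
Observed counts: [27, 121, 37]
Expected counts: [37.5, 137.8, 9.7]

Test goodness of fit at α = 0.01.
Chi-square goodness of fit test:
H₀: observed counts match expected distribution
H₁: observed counts differ from expected distribution
df = k - 1 = 2
χ² = Σ(O - E)²/E
   = (27 - 37.5)²/37.5 + (121 - 137.8)²/137.8 + (37 - 9.7)²/9.7
   = 2.940 + 2.048 + 76.834
   = 81.82
p-value < 0.0001

Since p-value < α = 0.01, we reject H₀.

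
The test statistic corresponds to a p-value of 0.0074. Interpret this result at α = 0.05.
Since p = 0.0074 < α = 0.05, reject H₀.
There is sufficient evidence to reject the null hypothesis; the result is statistically significant at the 0.05 level.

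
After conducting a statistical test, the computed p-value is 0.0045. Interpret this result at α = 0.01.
Since p = 0.0045 < α = 0.01, reject H₀.
There is sufficient evidence to reject the null hypothesis; the result is statistically significant at the 0.01 level.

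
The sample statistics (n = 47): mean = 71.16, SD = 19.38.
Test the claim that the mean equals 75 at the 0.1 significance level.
One-sample t-test:
H₀: μ = 75
H₁: μ ≠ 75
df = n - 1 = 46
t = (x̄ - μ₀) / (s/√n) = (71.16 - 75) / (19.38/√47) = -1.358
p-value = 0.1810

Since p-value > α = 0.1, we fail to reject H₀.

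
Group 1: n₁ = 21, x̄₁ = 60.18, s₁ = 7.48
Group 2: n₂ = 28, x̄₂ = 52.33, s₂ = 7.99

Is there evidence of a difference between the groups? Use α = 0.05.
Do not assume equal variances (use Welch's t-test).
Welch's two-sample t-test:
H₀: μ₁ = μ₂
H₁: μ₁ ≠ μ₂
s₁²/n₁ = 7.48²/21 = 2.6643,  s₂²/n₂ = 7.99²/28 = 2.2800
SE = √(s₁²/n₁ + s₂²/n₂) = √(2.6643 + 2.2800) = 2.2236
df (Welch-Satterthwaite) = (s₁²/n₁ + s₂²/n₂)² / [(s₁²/n₁)²/(n₁-1) + (s₂²/n₂)²/(n₂-1)] ≈ 44.65
t = (x̄₁ - x̄₂) / SE = (60.18 - 52.33) / 2.2236 = 7.85 / 2.2236 = 3.530
p-value = 0.0010

Since p-value < α = 0.05, we reject H₀.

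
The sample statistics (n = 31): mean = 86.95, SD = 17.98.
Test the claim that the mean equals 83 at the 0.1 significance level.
One-sample t-test:
H₀: μ = 83
H₁: μ ≠ 83
df = n - 1 = 30
t = (x̄ - μ₀) / (s/√n) = (86.95 - 83) / (17.98/√31) = 1.223
p-value = 0.2308

Since p-value > α = 0.1, we fail to reject H₀.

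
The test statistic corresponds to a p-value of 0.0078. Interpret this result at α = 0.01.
Since p = 0.0078 < α = 0.01, reject H₀.
There is sufficient evidence to reject the null hypothesis; the result is statistically significant at the 0.01 level.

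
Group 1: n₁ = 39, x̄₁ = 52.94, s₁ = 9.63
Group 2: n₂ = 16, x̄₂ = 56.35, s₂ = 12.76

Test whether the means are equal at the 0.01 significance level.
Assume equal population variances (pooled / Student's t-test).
Student's two-sample t-test (equal variances):
H₀: μ₁ = μ₂
H₁: μ₁ ≠ μ₂
df = n₁ + n₂ - 2 = 53
Pooled variance s_p² = [(n₁-1)s₁² + (n₂-1)s₂²] / (n₁ + n₂ - 2) = [(38)(9.63²) + (15)(12.76²)] / 53 = 112.5711
SE = √(s_p²(1/n₁ + 1/n₂)) = √(112.5711 × (1/39 + 1/16)) = 3.1499
t = (x̄₁ - x̄₂) / SE = (52.94 - 56.35) / 3.1499 = -3.41 / 3.1499 = -1.083
p-value = 0.2839

Since p-value > α = 0.01, we fail to reject H₀.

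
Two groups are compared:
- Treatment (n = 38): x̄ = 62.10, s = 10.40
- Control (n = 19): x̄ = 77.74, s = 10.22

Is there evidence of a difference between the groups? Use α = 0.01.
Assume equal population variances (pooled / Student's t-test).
Student's two-sample t-test (equal variances):
H₀: μ₁ = μ₂
H₁: μ₁ ≠ μ₂
df = n₁ + n₂ - 2 = 55
Pooled variance s_p² = [(n₁-1)s₁² + (n₂-1)s₂²] / (n₁ + n₂ - 2) = [(37)(10.40²) + (18)(10.22²)] / 55 = 106.9453
SE = √(s_p²(1/n₁ + 1/n₂)) = √(106.9453 × (1/38 + 1/19)) = 2.9057
t = (x̄₁ - x̄₂) / SE = (62.10 - 77.74) / 2.9057 = -15.64 / 2.9057 = -5.383
p-value < 0.0001

Since p-value < α = 0.01, we reject H₀.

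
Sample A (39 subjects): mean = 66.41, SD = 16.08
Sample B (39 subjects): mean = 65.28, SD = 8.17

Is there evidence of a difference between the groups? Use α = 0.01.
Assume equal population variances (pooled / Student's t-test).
Student's two-sample t-test (equal variances):
H₀: μ₁ = μ₂
H₁: μ₁ ≠ μ₂
df = n₁ + n₂ - 2 = 76
Pooled variance s_p² = [(n₁-1)s₁² + (n₂-1)s₂²] / (n₁ + n₂ - 2) = [(38)(16.08²) + (38)(8.17²)] / 76 = 162.6576
SE = √(s_p²(1/n₁ + 1/n₂)) = √(162.6576 × (1/39 + 1/39)) = 2.8882
t = (x̄₁ - x̄₂) / SE = (66.41 - 65.28) / 2.8882 = 1.13 / 2.8882 = 0.391
p-value = 0.6967

Since p-value > α = 0.01, we fail to reject H₀.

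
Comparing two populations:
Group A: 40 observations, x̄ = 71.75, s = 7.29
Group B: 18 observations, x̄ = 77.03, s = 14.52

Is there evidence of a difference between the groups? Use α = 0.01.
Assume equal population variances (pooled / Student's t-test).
Student's two-sample t-test (equal variances):
H₀: μ₁ = μ₂
H₁: μ₁ ≠ μ₂
df = n₁ + n₂ - 2 = 56
Pooled variance s_p² = [(n₁-1)s₁² + (n₂-1)s₂²] / (n₁ + n₂ - 2) = [(39)(7.29²) + (17)(14.52²)] / 56 = 101.0132
SE = √(s_p²(1/n₁ + 1/n₂)) = √(101.0132 × (1/40 + 1/18)) = 2.8526
t = (x̄₁ - x̄₂) / SE = (71.75 - 77.03) / 2.8526 = -5.28 / 2.8526 = -1.851
p-value = 0.0695

Since p-value > α = 0.01, we fail to reject H₀.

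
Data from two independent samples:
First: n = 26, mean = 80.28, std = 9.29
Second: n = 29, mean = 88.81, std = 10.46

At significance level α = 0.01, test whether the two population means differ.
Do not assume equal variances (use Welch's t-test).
Welch's two-sample t-test:
H₀: μ₁ = μ₂
H₁: μ₁ ≠ μ₂
s₁²/n₁ = 9.29²/26 = 3.3194,  s₂²/n₂ = 10.46²/29 = 3.7728
SE = √(s₁²/n₁ + s₂²/n₂) = √(3.3194 + 3.7728) = 2.6631
df (Welch-Satterthwaite) = (s₁²/n₁ + s₂²/n₂)² / [(s₁²/n₁)²/(n₁-1) + (s₂²/n₂)²/(n₂-1)] ≈ 53.00
t = (x̄₁ - x̄₂) / SE = (80.28 - 88.81) / 2.6631 = -8.53 / 2.6631 = -3.203
p-value = 0.0023

Since p-value < α = 0.01, we reject H₀.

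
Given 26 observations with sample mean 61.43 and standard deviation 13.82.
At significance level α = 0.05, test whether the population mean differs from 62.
One-sample t-test:
H₀: μ = 62
H₁: μ ≠ 62
df = n - 1 = 25
t = (x̄ - μ₀) / (s/√n) = (61.43 - 62) / (13.82/√26) = -0.210
p-value = 0.8351

Since p-value > α = 0.05, we fail to reject H₀.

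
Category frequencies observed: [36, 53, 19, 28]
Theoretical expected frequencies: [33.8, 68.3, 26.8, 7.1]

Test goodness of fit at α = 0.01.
Chi-square goodness of fit test:
H₀: observed counts match expected distribution
H₁: observed counts differ from expected distribution
df = k - 1 = 3
χ² = Σ(O - E)²/E
   = (36 - 33.8)²/33.8 + (53 - 68.3)²/68.3 + (19 - 26.8)²/26.8 + (28 - 7.1)²/7.1
   = 0.143 + 3.427 + 2.270 + 61.523
   = 67.36
p-value < 0.0001

Since p-value < α = 0.01, we reject H₀.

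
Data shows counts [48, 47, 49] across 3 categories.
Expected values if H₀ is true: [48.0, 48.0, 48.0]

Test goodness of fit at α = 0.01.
Chi-square goodness of fit test:
H₀: observed counts match expected distribution
H₁: observed counts differ from expected distribution
df = k - 1 = 2
χ² = Σ(O - E)²/E
   = (48 - 48.0)²/48.0 + (47 - 48.0)²/48.0 + (49 - 48.0)²/48.0
   = 0.000 + 0.021 + 0.021
   = 0.04
p-value = 0.9794

Since p-value > α = 0.01, we fail to reject H₀.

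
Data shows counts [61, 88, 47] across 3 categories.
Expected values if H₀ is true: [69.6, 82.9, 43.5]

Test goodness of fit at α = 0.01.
Chi-square goodness of fit test:
H₀: observed counts match expected distribution
H₁: observed counts differ from expected distribution
df = k - 1 = 2
χ² = Σ(O - E)²/E
   = (61 - 69.6)²/69.6 + (88 - 82.9)²/82.9 + (47 - 43.5)²/43.5
   = 1.063 + 0.314 + 0.282
   = 1.66
p-value = 0.4365

Since p-value > α = 0.01, we fail to reject H₀.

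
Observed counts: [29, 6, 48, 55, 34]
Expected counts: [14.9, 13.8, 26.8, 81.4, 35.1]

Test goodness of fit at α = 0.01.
Chi-square goodness of fit test:
H₀: observed counts match expected distribution
H₁: observed counts differ from expected distribution
df = k - 1 = 4
χ² = Σ(O - E)²/E
   = (29 - 14.9)²/14.9 + (6 - 13.8)²/13.8 + (48 - 26.8)²/26.8 + (55 - 81.4)²/81.4 + (34 - 35.1)²/35.1
   = 13.343 + 4.409 + 16.770 + 8.562 + 0.034
   = 43.12
p-value < 0.0001

Since p-value < α = 0.01, we reject H₀.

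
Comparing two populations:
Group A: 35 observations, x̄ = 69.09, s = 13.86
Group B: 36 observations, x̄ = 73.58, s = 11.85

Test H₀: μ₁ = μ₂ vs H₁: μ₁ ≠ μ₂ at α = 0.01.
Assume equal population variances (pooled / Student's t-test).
Student's two-sample t-test (equal variances):
H₀: μ₁ = μ₂
H₁: μ₁ ≠ μ₂
df = n₁ + n₂ - 2 = 69
Pooled variance s_p² = [(n₁-1)s₁² + (n₂-1)s₂²] / (n₁ + n₂ - 2) = [(34)(13.86²) + (35)(11.85²)] / 69 = 165.8866
SE = √(s_p²(1/n₁ + 1/n₂)) = √(165.8866 × (1/35 + 1/36)) = 3.0574
t = (x̄₁ - x̄₂) / SE = (69.09 - 73.58) / 3.0574 = -4.49 / 3.0574 = -1.469
p-value = 0.1465

Since p-value > α = 0.01, we fail to reject H₀.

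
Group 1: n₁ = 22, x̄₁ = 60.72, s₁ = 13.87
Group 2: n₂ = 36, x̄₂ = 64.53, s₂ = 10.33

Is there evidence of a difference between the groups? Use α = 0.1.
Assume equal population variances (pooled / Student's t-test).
Student's two-sample t-test (equal variances):
H₀: μ₁ = μ₂
H₁: μ₁ ≠ μ₂
df = n₁ + n₂ - 2 = 56
Pooled variance s_p² = [(n₁-1)s₁² + (n₂-1)s₂²] / (n₁ + n₂ - 2) = [(21)(13.87²) + (35)(10.33²)] / 56 = 138.8344
SE = √(s_p²(1/n₁ + 1/n₂)) = √(138.8344 × (1/22 + 1/36)) = 3.1886
t = (x̄₁ - x̄₂) / SE = (60.72 - 64.53) / 3.1886 = -3.81 / 3.1886 = -1.195
p-value = 0.2372

Since p-value > α = 0.1, we fail to reject H₀.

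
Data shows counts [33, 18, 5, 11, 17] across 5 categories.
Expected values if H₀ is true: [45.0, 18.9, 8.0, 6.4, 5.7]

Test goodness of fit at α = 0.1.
Chi-square goodness of fit test:
H₀: observed counts match expected distribution
H₁: observed counts differ from expected distribution
df = k - 1 = 4
χ² = Σ(O - E)²/E
   = (33 - 45.0)²/45.0 + (18 - 18.9)²/18.9 + (5 - 8.0)²/8.0 + (11 - 6.4)²/6.4 + (17 - 5.7)²/5.7
   = 3.200 + 0.043 + 1.125 + 3.306 + 22.402
   = 30.08
p-value < 0.0001

Since p-value < α = 0.1, we reject H₀.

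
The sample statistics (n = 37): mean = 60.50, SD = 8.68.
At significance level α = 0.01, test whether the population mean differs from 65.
One-sample t-test:
H₀: μ = 65
H₁: μ ≠ 65
df = n - 1 = 36
t = (x̄ - μ₀) / (s/√n) = (60.50 - 65) / (8.68/√37) = -3.154
p-value = 0.0032

Since p-value < α = 0.01, we reject H₀.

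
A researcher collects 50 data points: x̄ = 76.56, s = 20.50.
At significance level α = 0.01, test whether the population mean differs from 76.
One-sample t-test:
H₀: μ = 76
H₁: μ ≠ 76
df = n - 1 = 49
t = (x̄ - μ₀) / (s/√n) = (76.56 - 76) / (20.50/√50) = 0.193
p-value = 0.8476

Since p-value > α = 0.01, we fail to reject H₀.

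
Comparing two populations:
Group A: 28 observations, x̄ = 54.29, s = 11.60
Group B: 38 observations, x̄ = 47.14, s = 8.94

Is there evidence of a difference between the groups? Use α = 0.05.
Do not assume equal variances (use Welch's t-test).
Welch's two-sample t-test:
H₀: μ₁ = μ₂
H₁: μ₁ ≠ μ₂
s₁²/n₁ = 11.60²/28 = 4.8057,  s₂²/n₂ = 8.94²/38 = 2.1033
SE = √(s₁²/n₁ + s₂²/n₂) = √(4.8057 + 2.1033) = 2.6285
df (Welch-Satterthwaite) = (s₁²/n₁ + s₂²/n₂)² / [(s₁²/n₁)²/(n₁-1) + (s₂²/n₂)²/(n₂-1)] ≈ 48.96
t = (x̄₁ - x̄₂) / SE = (54.29 - 47.14) / 2.6285 = 7.15 / 2.6285 = 2.720
p-value = 0.0090

Since p-value < α = 0.05, we reject H₀.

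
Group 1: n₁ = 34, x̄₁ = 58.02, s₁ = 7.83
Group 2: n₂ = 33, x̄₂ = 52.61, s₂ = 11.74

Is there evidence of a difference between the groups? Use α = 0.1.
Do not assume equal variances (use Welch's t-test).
Welch's two-sample t-test:
H₀: μ₁ = μ₂
H₁: μ₁ ≠ μ₂
s₁²/n₁ = 7.83²/34 = 1.8032,  s₂²/n₂ = 11.74²/33 = 4.1766
SE = √(s₁²/n₁ + s₂²/n₂) = √(1.8032 + 4.1766) = 2.4454
df (Welch-Satterthwaite) = (s₁²/n₁ + s₂²/n₂)² / [(s₁²/n₁)²/(n₁-1) + (s₂²/n₂)²/(n₂-1)] ≈ 55.55
t = (x̄₁ - x̄₂) / SE = (58.02 - 52.61) / 2.4454 = 5.41 / 2.4454 = 2.212
p-value = 0.0311

Since p-value < α = 0.1, we reject H₀.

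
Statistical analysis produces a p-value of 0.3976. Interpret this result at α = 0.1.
Since p = 0.3976 > α = 0.1, fail to reject H₀.
There is insufficient evidence to reject the null hypothesis; the result is not statistically significant at the 0.1 level.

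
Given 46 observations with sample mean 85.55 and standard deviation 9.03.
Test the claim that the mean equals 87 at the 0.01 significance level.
One-sample t-test:
H₀: μ = 87
H₁: μ ≠ 87
df = n - 1 = 45
t = (x̄ - μ₀) / (s/√n) = (85.55 - 87) / (9.03/√46) = -1.089
p-value = 0.2819

Since p-value > α = 0.01, we fail to reject H₀.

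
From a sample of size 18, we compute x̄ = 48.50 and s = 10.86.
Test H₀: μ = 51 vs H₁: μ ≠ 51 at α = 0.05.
One-sample t-test:
H₀: μ = 51
H₁: μ ≠ 51
df = n - 1 = 17
t = (x̄ - μ₀) / (s/√n) = (48.50 - 51) / (10.86/√18) = -0.977
p-value = 0.3424

Since p-value > α = 0.05, we fail to reject H₀.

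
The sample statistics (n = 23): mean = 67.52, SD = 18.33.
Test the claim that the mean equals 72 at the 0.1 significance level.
One-sample t-test:
H₀: μ = 72
H₁: μ ≠ 72
df = n - 1 = 22
t = (x̄ - μ₀) / (s/√n) = (67.52 - 72) / (18.33/√23) = -1.172
p-value = 0.2537

Since p-value > α = 0.1, we fail to reject H₀.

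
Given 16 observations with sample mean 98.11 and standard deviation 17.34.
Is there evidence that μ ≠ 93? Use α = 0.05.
One-sample t-test:
H₀: μ = 93
H₁: μ ≠ 93
df = n - 1 = 15
t = (x̄ - μ₀) / (s/√n) = (98.11 - 93) / (17.34/√16) = 1.179
p-value = 0.2568

Since p-value > α = 0.05, we fail to reject H₀.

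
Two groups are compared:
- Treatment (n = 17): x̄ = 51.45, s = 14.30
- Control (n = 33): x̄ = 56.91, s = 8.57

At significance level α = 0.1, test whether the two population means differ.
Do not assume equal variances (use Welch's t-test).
Welch's two-sample t-test:
H₀: μ₁ = μ₂
H₁: μ₁ ≠ μ₂
s₁²/n₁ = 14.30²/17 = 12.0288,  s₂²/n₂ = 8.57²/33 = 2.2256
SE = √(s₁²/n₁ + s₂²/n₂) = √(12.0288 + 2.2256) = 3.7755
df (Welch-Satterthwaite) = (s₁²/n₁ + s₂²/n₂)² / [(s₁²/n₁)²/(n₁-1) + (s₂²/n₂)²/(n₂-1)] ≈ 22.09
t = (x̄₁ - x̄₂) / SE = (51.45 - 56.91) / 3.7755 = -5.46 / 3.7755 = -1.446
p-value = 0.1622

Since p-value > α = 0.1, we fail to reject H₀.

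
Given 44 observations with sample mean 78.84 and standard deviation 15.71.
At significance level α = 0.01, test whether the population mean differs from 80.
One-sample t-test:
H₀: μ = 80
H₁: μ ≠ 80
df = n - 1 = 43
t = (x̄ - μ₀) / (s/√n) = (78.84 - 80) / (15.71/√44) = -0.490
p-value = 0.6268

Since p-value > α = 0.01, we fail to reject H₀.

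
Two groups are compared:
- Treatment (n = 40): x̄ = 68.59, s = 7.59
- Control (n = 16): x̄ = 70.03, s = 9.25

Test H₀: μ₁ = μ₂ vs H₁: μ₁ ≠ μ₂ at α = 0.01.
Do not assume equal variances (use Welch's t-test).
Welch's two-sample t-test:
H₀: μ₁ = μ₂
H₁: μ₁ ≠ μ₂
s₁²/n₁ = 7.59²/40 = 1.4402,  s₂²/n₂ = 9.25²/16 = 5.3477
SE = √(s₁²/n₁ + s₂²/n₂) = √(1.4402 + 5.3477) = 2.6054
df (Welch-Satterthwaite) = (s₁²/n₁ + s₂²/n₂)² / [(s₁²/n₁)²/(n₁-1) + (s₂²/n₂)²/(n₂-1)] ≈ 23.51
t = (x̄₁ - x̄₂) / SE = (68.59 - 70.03) / 2.6054 = -1.44 / 2.6054 = -0.553
p-value = 0.5857

Since p-value > α = 0.01, we fail to reject H₀.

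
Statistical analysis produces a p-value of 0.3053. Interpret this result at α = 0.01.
Since p = 0.3053 > α = 0.01, fail to reject H₀.
There is insufficient evidence to reject the null hypothesis; the result is not statistically significant at the 0.01 level.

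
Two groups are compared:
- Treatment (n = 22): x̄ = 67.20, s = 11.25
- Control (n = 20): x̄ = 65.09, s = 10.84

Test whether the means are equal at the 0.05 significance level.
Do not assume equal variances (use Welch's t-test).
Welch's two-sample t-test:
H₀: μ₁ = μ₂
H₁: μ₁ ≠ μ₂
s₁²/n₁ = 11.25²/22 = 5.7528,  s₂²/n₂ = 10.84²/20 = 5.8753
SE = √(s₁²/n₁ + s₂²/n₂) = √(5.7528 + 5.8753) = 3.4100
df (Welch-Satterthwaite) = (s₁²/n₁ + s₂²/n₂)² / [(s₁²/n₁)²/(n₁-1) + (s₂²/n₂)²/(n₂-1)] ≈ 39.85
t = (x̄₁ - x̄₂) / SE = (67.20 - 65.09) / 3.4100 = 2.11 / 3.4100 = 0.619
p-value = 0.5396

Since p-value > α = 0.05, we fail to reject H₀.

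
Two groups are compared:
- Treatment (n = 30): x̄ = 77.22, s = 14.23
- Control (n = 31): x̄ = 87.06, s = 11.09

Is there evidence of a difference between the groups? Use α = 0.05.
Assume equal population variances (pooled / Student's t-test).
Student's two-sample t-test (equal variances):
H₀: μ₁ = μ₂
H₁: μ₁ ≠ μ₂
df = n₁ + n₂ - 2 = 59
Pooled variance s_p² = [(n₁-1)s₁² + (n₂-1)s₂²] / (n₁ + n₂ - 2) = [(29)(14.23²) + (30)(11.09²)] / 59 = 162.0667
SE = √(s_p²(1/n₁ + 1/n₂)) = √(162.0667 × (1/30 + 1/31)) = 3.2604
t = (x̄₁ - x̄₂) / SE = (77.22 - 87.06) / 3.2604 = -9.84 / 3.2604 = -3.018
p-value = 0.0038

Since p-value < α = 0.05, we reject H₀.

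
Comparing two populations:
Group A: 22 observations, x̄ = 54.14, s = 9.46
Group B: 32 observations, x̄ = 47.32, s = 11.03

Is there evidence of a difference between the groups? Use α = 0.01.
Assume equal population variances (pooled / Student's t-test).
Student's two-sample t-test (equal variances):
H₀: μ₁ = μ₂
H₁: μ₁ ≠ μ₂
df = n₁ + n₂ - 2 = 52
Pooled variance s_p² = [(n₁-1)s₁² + (n₂-1)s₂²] / (n₁ + n₂ - 2) = [(21)(9.46²) + (31)(11.03²)] / 52 = 108.6695
SE = √(s_p²(1/n₁ + 1/n₂)) = √(108.6695 × (1/22 + 1/32)) = 2.8871
t = (x̄₁ - x̄₂) / SE = (54.14 - 47.32) / 2.8871 = 6.82 / 2.8871 = 2.362
p-value = 0.0219

Since p-value > α = 0.01, we fail to reject H₀.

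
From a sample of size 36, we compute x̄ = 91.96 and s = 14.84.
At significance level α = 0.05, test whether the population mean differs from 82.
One-sample t-test:
H₀: μ = 82
H₁: μ ≠ 82
df = n - 1 = 35
t = (x̄ - μ₀) / (s/√n) = (91.96 - 82) / (14.84/√36) = 4.027
p-value = 0.0003

Since p-value < α = 0.05, we reject H₀.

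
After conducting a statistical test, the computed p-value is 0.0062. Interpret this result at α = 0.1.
Since p = 0.0062 < α = 0.1, reject H₀.
There is sufficient evidence to reject the null hypothesis; the result is statistically significant at the 0.1 level.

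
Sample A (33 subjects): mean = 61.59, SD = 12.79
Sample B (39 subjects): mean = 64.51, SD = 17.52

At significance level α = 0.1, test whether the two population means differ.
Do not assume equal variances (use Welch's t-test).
Welch's two-sample t-test:
H₀: μ₁ = μ₂
H₁: μ₁ ≠ μ₂
s₁²/n₁ = 12.79²/33 = 4.9571,  s₂²/n₂ = 17.52²/39 = 7.8705
SE = √(s₁²/n₁ + s₂²/n₂) = √(4.9571 + 7.8705) = 3.5816
df (Welch-Satterthwaite) = (s₁²/n₁ + s₂²/n₂)² / [(s₁²/n₁)²/(n₁-1) + (s₂²/n₂)²/(n₂-1)] ≈ 68.62
t = (x̄₁ - x̄₂) / SE = (61.59 - 64.51) / 3.5816 = -2.92 / 3.5816 = -0.815
p-value = 0.4177

Since p-value > α = 0.1, we fail to reject H₀.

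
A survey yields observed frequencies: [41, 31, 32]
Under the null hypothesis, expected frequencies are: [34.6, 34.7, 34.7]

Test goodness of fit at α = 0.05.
Chi-square goodness of fit test:
H₀: observed counts match expected distribution
H₁: observed counts differ from expected distribution
df = k - 1 = 2
χ² = Σ(O - E)²/E
   = (41 - 34.6)²/34.6 + (31 - 34.7)²/34.7 + (32 - 34.7)²/34.7
   = 1.184 + 0.395 + 0.210
   = 1.79
p-value = 0.4089

Since p-value > α = 0.05, we fail to reject H₀.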